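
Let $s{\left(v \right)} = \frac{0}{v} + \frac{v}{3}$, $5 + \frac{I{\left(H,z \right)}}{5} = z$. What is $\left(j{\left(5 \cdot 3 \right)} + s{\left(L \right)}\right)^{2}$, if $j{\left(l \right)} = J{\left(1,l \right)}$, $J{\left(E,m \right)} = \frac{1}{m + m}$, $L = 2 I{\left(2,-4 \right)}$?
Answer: $\frac{808201}{900} \approx 898.0$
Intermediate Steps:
$I{\left(H,z \right)} = -25 + 5 z$
$L = -90$ ($L = 2 \left(-25 + 5 \left(-4\right)\right) = 2 \left(-25 - 20\right) = 2 \left(-45\right) = -90$)
$J{\left(E,m \right)} = \frac{1}{2 m}$
$s{\left(v \right)} = \frac{v}{3}$ ($s{\left(v \right)} = 0 + v \frac{1}{3} = 0 + \frac{v}{3} = \frac{v}{3}$)
$j{\left(l \right)} = \frac{1}{2 l}$
$\left(j{\left(5 \cdot 3 \right)} + s{\left(L \right)}\right)^{2} = \left(\frac{1}{2 \cdot 5 \cdot 3} + \frac{1}{3} \left(-90\right)\right)^{2} = \left(\frac{1}{2 \cdot 15} - 30\right)^{2} = \left(\frac{1}{2} \cdot \frac{1}{15} - 30\right)^{2} = \left(\frac{1}{30} - 30\right)^{2} = \left(- \frac{899}{30}\right)^{2} = \frac{808201}{900}$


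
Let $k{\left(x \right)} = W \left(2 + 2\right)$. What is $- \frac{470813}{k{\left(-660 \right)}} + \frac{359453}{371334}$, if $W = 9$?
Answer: $- \frac{29135989039}{2228004} \approx -13077.0$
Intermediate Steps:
$k{\left(x \right)} = 36$ ($k{\left(x \right)} = 9 \left(2 + 2\right) = 9 \cdot 4 = 36$)
$- \frac{470813}{k{\left(-660 \right)}} + \frac{359453}{371334} = - \frac{470813}{36} + \frac{359453}{371334} = - \frac{29135989039}{2228004}$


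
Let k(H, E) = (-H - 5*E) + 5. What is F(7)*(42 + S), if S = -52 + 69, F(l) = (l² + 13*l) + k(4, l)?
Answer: 6254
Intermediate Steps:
k(H, E) = 5 - H - 5*E
F(l) = 1 + l² + 8*l (F(l) = (l² + 13*l) + (5 - 1*4 - 5*l) = (l² + 13*l) + (5 - 4 - 5*l) = (l² + 13*l) + (1 - 5*l) = 1 + l² + 8*l)
S = 17
F(7)*(42 + S) = (1 + 7² + 8*7)*(42 + 17) = (1 + 49 + 56)*59 = 106*59 = 6254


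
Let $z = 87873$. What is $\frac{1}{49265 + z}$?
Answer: $\frac{1}{137138} \approx 7.2919 \cdot 10^{-6}$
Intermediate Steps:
$\frac{1}{49265 + z} = \frac{1}{49265 + 87873} = \frac{1}{137138}$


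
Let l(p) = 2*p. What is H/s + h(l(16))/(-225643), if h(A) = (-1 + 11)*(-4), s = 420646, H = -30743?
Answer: -6920116909/94915825378 ≈ -0.072908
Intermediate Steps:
h(A) = -40 (h(A) = 10*(-4) = -40)
H/s + h(l(16))/(-225643) = -30743/420646 - 40/(-225643) = -30743*1/420646 - 40*(-1/225643) = -30743/420646 + 40/225643 = -6920116909/94915825378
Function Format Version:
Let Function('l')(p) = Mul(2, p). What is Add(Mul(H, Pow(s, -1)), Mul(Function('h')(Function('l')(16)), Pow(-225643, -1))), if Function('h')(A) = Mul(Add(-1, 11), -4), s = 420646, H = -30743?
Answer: Rational(-6920116909, 94915825378) ≈ -0.072908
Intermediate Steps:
Function('h')(A) = -40 (Function('h')(A) = Mul(10, -4) = -40)
Add(Mul(H, Pow(s, -1)), Mul(Function('h')(Function('l')(16)), Pow(-225643, -1))) = Add(Mul(-30743, Pow(420646, -1)), Mul(-40, Pow(-225643, -1))) = Add(Mul(-30743, Rational(1, 420646)), Mul(-40, Rational(-1, 225643))) = Add(Rational(-30743, 420646), Rational(40, 225643)) = Rational(-6920116909, 94915825378)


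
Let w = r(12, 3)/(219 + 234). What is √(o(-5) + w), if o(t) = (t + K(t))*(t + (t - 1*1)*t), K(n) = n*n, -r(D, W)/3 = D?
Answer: 4*√712418/151 ≈ 22.359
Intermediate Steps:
r(D, W) = -3*D
w = -12/151 (w = (-3*12)/(219 + 234) = -36/453 = -36*1/453 = -12/151 ≈ -0.079470)
K(n) = n²
o(t) = (t + t²)*(t + t*(-1 + t)) (o(t) = (t + t²)*(t + (t - 1*1)*t) = (t + t²)*(t + (t - 1)*t) = (t + t²)*(t + (-1 + t)*t) = (t + t²)*(t + t*(-1 + t)))
√(o(-5) + w) = √((-5)³*(1 - 5) - 12/151) = √(-125*(-4) - 12/151) = √(500 - 12/151) = √(75488/151) = 4*√712418/151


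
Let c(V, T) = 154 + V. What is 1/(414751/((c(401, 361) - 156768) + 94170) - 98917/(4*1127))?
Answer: -39955692/1143829277 ≈ -0.034932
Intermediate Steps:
1/(414751/((c(401, 361) - 156768) + 94170) - 98917/(4*1127)) = 1/(414751/(((154 + 401) - 156768) + 94170) - 98917/(4*1127)) = 1/(414751/((555 - 156768) + 94170) - 98917/4508) = 1/(414751/(-156213 + 94170) - 98917*1/4508) = 1/(414751/(-62043) - 14131/644) = 1/(414751*(-1/62043) - 14131/644) = 1/(-414751/62043 - 14131/644) = 1/(-1143829277/39955692) = -39955692/1143829277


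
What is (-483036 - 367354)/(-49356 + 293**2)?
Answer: -850390/36493 ≈ -23.303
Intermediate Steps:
(-483036 - 367354)/(-49356 + 293**2) = -850390/(-49356 + 85849) = -850390/36493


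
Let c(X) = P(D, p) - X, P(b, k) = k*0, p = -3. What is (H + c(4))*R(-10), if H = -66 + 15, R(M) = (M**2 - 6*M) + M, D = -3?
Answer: -8250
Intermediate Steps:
P(b, k) = 0
R(M) = M**2 - 5*M
c(X) = -X (c(X) = 0 - X = -X)
H = -51
(H + c(4))*R(-10) = (-51 - 1*4)*(-10*(-5 - 10)) = (-51 - 4)*(-10*(-15)) = -55*150 = -8250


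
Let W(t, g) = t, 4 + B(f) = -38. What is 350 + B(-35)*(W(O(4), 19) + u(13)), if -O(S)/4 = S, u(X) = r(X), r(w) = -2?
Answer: 1106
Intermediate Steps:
u(X) = -2
O(S) = -4*S
B(f) = -42 (B(f) = -4 - 38 = -42)
350 + B(-35)*(W(O(4), 19) + u(13)) = 350 - 42*(-4*4 - 2) = 350 - 42*(-16 - 2) = 350 - 42*(-18) = 350 + 756 = 1106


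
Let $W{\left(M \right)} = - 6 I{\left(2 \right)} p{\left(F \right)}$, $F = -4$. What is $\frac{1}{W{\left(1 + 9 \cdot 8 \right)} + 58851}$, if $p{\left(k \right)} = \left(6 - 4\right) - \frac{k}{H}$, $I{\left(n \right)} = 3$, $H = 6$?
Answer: $\frac{1}{58803} \approx 1.7006 \cdot 10^{-5}$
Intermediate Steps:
$p{\left(k \right)} = 2 - \frac{k}{6}$ ($p{\left(k \right)} = \left(6 - 4\right) - \frac{k}{6} = 2 - k \frac{1}{6} = 2 - \frac{k}{6}$)
$W{\left(M \right)} = -48$ ($W{\left(M \right)} = \left(-6\right) 3 \left(2 - - \frac{2}{3}\right) = - 18 \left(2 + \frac{2}{3}\right) = \left(-18\right) \frac{8}{3} = -48$)
$\frac{1}{W{\left(1 + 9 \cdot 8 \right)} + 58851} = \frac{1}{-48 + 58851} = \frac{1}{58803}$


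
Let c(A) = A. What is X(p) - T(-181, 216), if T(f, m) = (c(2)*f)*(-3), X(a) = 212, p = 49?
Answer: -874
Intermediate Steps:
T(f, m) = -6*f (T(f, m) = (2*f)*(-3) = -6*f)
X(p) - T(-181, 216) = 212 - (-6)*(-181) = 212 - 1*1086 = 212 - 1086 = -874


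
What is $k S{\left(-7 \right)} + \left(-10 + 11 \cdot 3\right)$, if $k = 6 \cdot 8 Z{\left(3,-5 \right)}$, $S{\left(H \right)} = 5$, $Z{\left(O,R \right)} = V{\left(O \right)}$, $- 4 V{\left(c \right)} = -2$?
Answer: $143$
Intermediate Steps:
$V{\left(c \right)} = \frac{1}{2}$ ($V{\left(c \right)} = \left(- \frac{1}{4}\right) \left(-2\right) = \frac{1}{2}$)
$Z{\left(O,R \right)} = \frac{1}{2}$
$k = 24$ ($k = 6 \cdot 8 \cdot \frac{1}{2} = 48 \cdot \frac{1}{2} = 24$)
$k S{\left(-7 \right)} + \left(-10 + 11 \cdot 3\right) = 24 \cdot 5 + \left(-10 + 11 \cdot 3\right) = 120 + \left(-10 + 33\right) = 120 + 23 = 143$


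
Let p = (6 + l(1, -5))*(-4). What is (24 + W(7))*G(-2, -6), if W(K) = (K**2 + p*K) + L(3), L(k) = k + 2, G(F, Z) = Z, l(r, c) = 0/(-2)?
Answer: 540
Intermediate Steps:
l(r, c) = 0 (l(r, c) = 0*(-1/2) = 0)
L(k) = 2 + k
p = -24 (p = (6 + 0)*(-4) = 6*(-4) = -24)
W(K) = 5 + K**2 - 24*K (W(K) = (K**2 - 24*K) + (2 + 3) = (K**2 - 24*K) + 5 = 5 + K**2 - 24*K)
(24 + W(7))*G(-2, -6) = (24 + (5 + 7**2 - 24*7))*(-6) = (24 + (5 + 49 - 168))*(-6) = (24 - 114)*(-6) = -90*(-6) = 540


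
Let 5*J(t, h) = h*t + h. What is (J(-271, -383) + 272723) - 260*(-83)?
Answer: 314985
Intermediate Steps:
J(t, h) = h/5 + h*t/5 (J(t, h) = (h*t + h)/5 = (h + h*t)/5 = h/5 + h*t/5)
(J(-271, -383) + 272723) - 260*(-83) = ((⅕)*(-383)*(1 - 271) + 272723) - 260*(-83) = ((⅕)*(-383)*(-270) + 272723) + 21580 = (20682 + 272723) + 21580 = 293405 + 21580 = 314985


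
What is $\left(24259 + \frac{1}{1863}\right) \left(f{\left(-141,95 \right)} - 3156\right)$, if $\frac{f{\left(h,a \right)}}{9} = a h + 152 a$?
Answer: $\frac{94140180994}{621} \approx 1.5159 \cdot 10^{8}$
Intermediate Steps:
$f{\left(h,a \right)} = 1368 a + 9 a h$ ($f{\left(h,a \right)} = 9 \left(a h + 152 a\right) = 9 \left(152 a + a h\right) = 1368 a + 9 a h$)
$\left(24259 + \frac{1}{1863}\right) \left(f{\left(-141,95 \right)} - 3156\right) = \left(24259 + \frac{1}{1863}\right) \left(9 \cdot 95 \left(152 - 141\right) - 3156\right) = \left(24259 + \frac{1}{1863}\right) \left(9 \cdot 95 \cdot 11 - 3156\right) = \frac{45194518 \left(9405 - 3156\right)}{1863} = \frac{45194518}{1863} \cdot 6249 = \frac{94140180994}{621}$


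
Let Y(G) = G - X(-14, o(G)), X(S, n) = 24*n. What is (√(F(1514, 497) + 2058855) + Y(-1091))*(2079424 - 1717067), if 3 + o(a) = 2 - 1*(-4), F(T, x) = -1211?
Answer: -421421191 + 724714*√514411 ≈ 9.8361e+7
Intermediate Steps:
o(a) = 3 (o(a) = -3 + (2 - 1*(-4)) = -3 + (2 + 4) = -3 + 6 = 3)
Y(G) = -72 + G (Y(G) = G - 24*3 = G - 1*72 = G - 72 = -72 + G)
(√(F(1514, 497) + 2058855) + Y(-1091))*(2079424 - 1717067) = (√(-1211 + 2058855) + (-72 - 1091))*(2079424 - 1717067) = (√2057644 - 1163)*362357 = (2*√514411 - 1163)*362357 = (-1163 + 2*√514411)*362357 = -421421191 + 724714*√514411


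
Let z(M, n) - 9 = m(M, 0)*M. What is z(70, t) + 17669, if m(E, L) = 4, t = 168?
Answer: 17958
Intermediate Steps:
z(M, n) = 9 + 4*M
z(70, t) + 17669 = (9 + 4*70) + 17669 = (9 + 280) + 17669 = 289 + 17669 = 17958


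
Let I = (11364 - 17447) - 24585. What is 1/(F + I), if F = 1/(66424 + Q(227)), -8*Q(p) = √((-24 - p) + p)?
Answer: -270623495878889/8299481367539585390 - I*√6/16598962735079170780 ≈ -3.2607e-5 - 1.4757e-19*I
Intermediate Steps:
Q(p) = -I*√6/4 (Q(p) = -√((-24 - p) + p)/8 = -I*√6/4)
I = -30668 (I = -6083 - 24585 = -30668)
F = 1/(66424 - I*√6/4) ≈ 1.5055e-5 + 1.0e-10*I
1/(F + I) = 1/((531392/35297182211 + 2*I*√6/35297182211) - 30668) = 1/(-1082493983515556/35297182211 + 2*I*√6/35297182211)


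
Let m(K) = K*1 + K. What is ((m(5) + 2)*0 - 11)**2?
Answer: 121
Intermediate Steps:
m(K) = 2*K (m(K) = K + K = 2*K)
((m(5) + 2)*0 - 11)**2 = ((2*5 + 2)*0 - 11)**2 = ((10 + 2)*0 - 11)**2 = (12*0 - 11)**2 = (0 - 11)**2 = (-11)**2 = 121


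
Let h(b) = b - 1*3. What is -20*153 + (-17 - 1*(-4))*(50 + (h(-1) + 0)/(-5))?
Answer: -18602/5 ≈ -3720.4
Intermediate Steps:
h(b) = -3 + b (h(b) = b - 3 = -3 + b)
-20*153 + (-17 - 1*(-4))*(50 + (h(-1) + 0)/(-5)) = -20*153 + (-17 - 1*(-4))*(50 + ((-3 - 1) + 0)/(-5)) = -3060 + (-17 + 4)*(50 - (-4 + 0)/5) = -3060 - 13*(50 - ⅕*(-4)) = -3060 - 13*(50 + ⅘) = -3060 - 13*254/5 = -3060 - 3302/5 = -18602/5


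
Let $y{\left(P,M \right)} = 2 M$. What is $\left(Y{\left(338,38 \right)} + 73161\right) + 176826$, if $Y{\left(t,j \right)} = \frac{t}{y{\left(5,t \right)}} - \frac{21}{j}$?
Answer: $\frac{4749752}{19} \approx 2.4999 \cdot 10^{5}$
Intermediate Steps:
$Y{\left(t,j \right)} = \frac{1}{2} - \frac{21}{j}$ ($Y{\left(t,j \right)} = \frac{t}{2 t} - \frac{21}{j} = t \frac{1}{2 t} - \frac{21}{j} = \frac{1}{2} - \frac{21}{j}$)
$\left(Y{\left(338,38 \right)} + 73161\right) + 176826 = \left(\frac{-42 + 38}{2 \cdot 38} + 73161\right) + 176826 = \left(\frac{1}{2} \cdot \frac{1}{38} \left(-4\right) + 73161\right) + 176826 = \left(- \frac{1}{19} + 73161\right) + 176826 = \frac{1390058}{19} + 176826 = \frac{4749752}{19}$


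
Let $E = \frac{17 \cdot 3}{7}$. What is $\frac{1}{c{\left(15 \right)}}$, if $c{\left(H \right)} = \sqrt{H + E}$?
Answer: $\frac{\sqrt{273}}{78} \approx 0.21183$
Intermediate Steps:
$E = \frac{51}{7}$ ($E = 51 \cdot \frac{1}{7} = \frac{51}{7} \approx 7.2857$)
$c{\left(H \right)} = \sqrt{\frac{51}{7} + H}$ ($c{\left(H \right)} = \sqrt{H + \frac{51}{7}} = \sqrt{\frac{51}{7} + H}$)
$\frac{1}{c{\left(15 \right)}} = \frac{1}{\frac{1}{7} \sqrt{357 + 49 \cdot 15}} = \frac{1}{\frac{1}{7} \sqrt{357 + 735}} = \frac{1}{\frac{1}{7} \sqrt{1092}} = \frac{1}{\frac{1}{7} \cdot 2 \sqrt{273}} = \frac{1}{\frac{2}{7} \sqrt{273}} = \frac{\sqrt{273}}{78}$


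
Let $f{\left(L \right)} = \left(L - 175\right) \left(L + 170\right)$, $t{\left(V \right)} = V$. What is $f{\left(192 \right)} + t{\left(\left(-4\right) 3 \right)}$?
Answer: $6142$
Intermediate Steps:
$f{\left(L \right)} = \left(-175 + L\right) \left(170 + L\right)$
$f{\left(192 \right)} + t{\left(\left(-4\right) 3 \right)} = \left(-29750 + 192^{2} - 960\right) - 12 = \left(-29750 + 36864 - 960\right) - 12 = 6154 - 12 = 6142$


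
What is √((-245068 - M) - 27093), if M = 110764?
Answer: 85*I*√53 ≈ 618.81*I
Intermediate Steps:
√((-245068 - M) - 27093) = √((-245068 - 1*110764) - 27093) = √((-245068 - 110764) - 27093) = √(-355832 - 27093) = √(-382925) = 85*I*√53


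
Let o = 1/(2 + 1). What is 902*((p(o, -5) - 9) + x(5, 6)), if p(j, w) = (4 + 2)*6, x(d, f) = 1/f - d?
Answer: 59983/3 ≈ 19994.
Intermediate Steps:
o = ⅓ (o = 1/3 = ⅓ ≈ 0.33333)
p(j, w) = 36 (p(j, w) = 6*6 = 36)
902*((p(o, -5) - 9) + x(5, 6)) = 902*((36 - 9) + (1/6 - 1*5)) = 902*(27 + (⅙ - 5)) = 902*(27 - 29/6) = 902*(133/6) = 59983/3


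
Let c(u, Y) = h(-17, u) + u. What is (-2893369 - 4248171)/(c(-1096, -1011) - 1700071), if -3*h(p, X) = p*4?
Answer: 21424620/5103433 ≈ 4.1981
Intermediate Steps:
h(p, X) = -4*p/3 (h(p, X) = -p*4/3 = -4*p/3)
c(u, Y) = 68/3 + u (c(u, Y) = -4/3*(-17) + u = 68/3 + u)
(-2893369 - 4248171)/(c(-1096, -1011) - 1700071) = (-2893369 - 4248171)/((68/3 - 1096) - 1700071) = -7141540/(-3220/3 - 1700071) = -7141540/(-5103433/3) = -7141540*(-3/5103433) = 21424620/5103433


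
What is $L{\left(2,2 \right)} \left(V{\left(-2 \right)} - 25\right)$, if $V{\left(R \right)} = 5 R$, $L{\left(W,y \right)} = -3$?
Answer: $105$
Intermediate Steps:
$L{\left(2,2 \right)} \left(V{\left(-2 \right)} - 25\right) = - 3 \left(5 \left(-2\right) - 25\right) = - 3 \left(-10 - 25\right) = \left(-3\right) \left(-35\right) = 105$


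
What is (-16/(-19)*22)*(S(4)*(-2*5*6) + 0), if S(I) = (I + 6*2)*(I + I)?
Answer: -2703360/19 ≈ -1.4228e+5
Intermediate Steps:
S(I) = 2*I*(12 + I) (S(I) = (I + 12)*(2*I) = (12 + I)*(2*I) = 2*I*(12 + I))
(-16/(-19)*22)*(S(4)*(-2*5*6) + 0) = (-16/(-19)*22)*((2*4*(12 + 4))*(-2*5*6) + 0) = (-16*(-1/19)*22)*((2*4*16)*(-10*6) + 0) = ((16/19)*22)*(128*(-60) + 0) = 352*(-7680 + 0)/19 = (352/19)*(-7680) = -2703360/19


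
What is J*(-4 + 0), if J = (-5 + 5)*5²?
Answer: 0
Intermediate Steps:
J = 0 (J = 0*25 = 0)
J*(-4 + 0) = 0*(-4 + 0) = 0*(-4) = 0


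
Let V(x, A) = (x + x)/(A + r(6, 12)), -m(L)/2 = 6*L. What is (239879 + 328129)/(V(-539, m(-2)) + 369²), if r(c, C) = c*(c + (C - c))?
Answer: 27264384/6535189 ≈ 4.1719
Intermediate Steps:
r(c, C) = C*c (r(c, C) = c*C = C*c)
m(L) = -12*L
V(x, A) = 2*x/(72 + A) (V(x, A) = (x + x)/(A + 12*6) = (2*x)/(A + 72) = (2*x)/(72 + A) = 2*x/(72 + A))
(239879 + 328129)/(V(-539, m(-2)) + 369²) = (239879 + 328129)/(2*(-539)/(72 - 12*(-2)) + 369²) = 568008/(2*(-539)/(72 + 24) + 136161) = 568008/(2*(-539)/96 + 136161) = 568008/(2*(-539)*(1/96) + 136161) = 568008/(-539/48 + 136161) = 568008/(6535189/48) = 568008*(48/6535189) = 27264384/6535189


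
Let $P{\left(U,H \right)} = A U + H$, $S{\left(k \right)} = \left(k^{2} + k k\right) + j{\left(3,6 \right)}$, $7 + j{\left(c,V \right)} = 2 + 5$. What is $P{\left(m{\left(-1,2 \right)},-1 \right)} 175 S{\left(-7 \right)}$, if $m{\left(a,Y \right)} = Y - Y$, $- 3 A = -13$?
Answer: $-17150$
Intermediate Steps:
$A = \frac{13}{3}$ ($A = \left(- \frac{1}{3}\right) \left(-13\right) = \frac{13}{3} \approx 4.3333$)
$m{\left(a,Y \right)} = 0$
$j{\left(c,V \right)} = 0$ ($j{\left(c,V \right)} = -7 + \left(2 + 5\right) = -7 + 7 = 0$)
$S{\left(k \right)} = 2 k^{2}$ ($S{\left(k \right)} = \left(k^{2} + k k\right) + 0 = \left(k^{2} + k^{2}\right) + 0 = 2 k^{2} + 0 = 2 k^{2}$)
$P{\left(U,H \right)} = H + \frac{13 U}{3}$ ($P{\left(U,H \right)} = \frac{13 U}{3} + H = H + \frac{13 U}{3}$)
$P{\left(m{\left(-1,2 \right)},-1 \right)} 175 S{\left(-7 \right)} = \left(-1 + \frac{13}{3} \cdot 0\right) 175 \cdot 2 \left(-7\right)^{2} = \left(-1 + 0\right) 175 \cdot 2 \cdot 49 = \left(-1\right) 175 \cdot 98 = \left(-175\right) 98 = -17150$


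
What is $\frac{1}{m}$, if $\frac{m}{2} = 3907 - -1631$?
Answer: $\frac{1}{11076} \approx 9.0285 \cdot 10^{-5}$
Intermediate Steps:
$m = 11076$ ($m = 2 \left(3907 - -1631\right) = 2 \left(3907 + 1631\right) = 2 \cdot 5538 = 11076$)
$\frac{1}{m} = \frac{1}{11076}$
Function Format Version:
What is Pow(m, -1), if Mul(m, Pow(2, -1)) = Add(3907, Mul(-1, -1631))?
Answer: Rational(1, 11076) ≈ 9.0285e-5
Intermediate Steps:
m = 11076 (m = Mul(2, Add(3907, Mul(-1, -1631))) = Mul(2, Add(3907, 1631)) = Mul(2, 5538) = 11076)
Pow(m, -1) = Pow(11076, -1) = Rational(1, 11076)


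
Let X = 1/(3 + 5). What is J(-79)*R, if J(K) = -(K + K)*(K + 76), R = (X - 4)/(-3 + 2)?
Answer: -7347/4 ≈ -1836.8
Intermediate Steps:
X = ⅛ (X = 1/8 = ⅛ ≈ 0.12500)
R = 31/8 (R = (⅛ - 4)/(-3 + 2) = -31/8/(-1) = -31/8*(-1) = 31/8 ≈ 3.8750)
J(K) = -2*K*(76 + K)
J(-79)*R = -2*(-79)*(76 - 79)*(31/8) = -2*(-79)*(-3)*(31/8) = -474*31/8 = -7347/4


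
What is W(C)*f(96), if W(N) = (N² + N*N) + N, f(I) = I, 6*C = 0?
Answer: 0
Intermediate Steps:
C = 0 (C = (⅙)*0 = 0)
W(N) = N + 2*N² (W(N) = (N² + N²) + N = 2*N² + N = N + 2*N²)
W(C)*f(96) = (0*(1 + 2*0))*96 = (0*(1 + 0))*96 = (0*1)*96 = 0*96 = 0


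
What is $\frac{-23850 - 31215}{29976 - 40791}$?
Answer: $\frac{3671}{721} \approx 5.0915$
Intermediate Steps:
$\frac{-23850 - 31215}{29976 - 40791} = - \frac{55065}{29976 - 40791} = - \frac{55065}{-10815} = \left(-55065\right) \left(- \frac{1}{10815}\right) = \frac{3671}{721}$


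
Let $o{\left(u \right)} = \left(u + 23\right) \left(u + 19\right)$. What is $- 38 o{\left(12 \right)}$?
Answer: $-41230$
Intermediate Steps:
$o{\left(u \right)} = \left(19 + u\right) \left(23 + u\right)$ ($o{\left(u \right)} = \left(23 + u\right) \left(19 + u\right) = \left(19 + u\right) \left(23 + u\right)$)
$- 38 o{\left(12 \right)} = - 38 \left(437 + 12^{2} + 42 \cdot 12\right) = - 38 \left(437 + 144 + 504\right) = \left(-38\right) 1085 = -41230$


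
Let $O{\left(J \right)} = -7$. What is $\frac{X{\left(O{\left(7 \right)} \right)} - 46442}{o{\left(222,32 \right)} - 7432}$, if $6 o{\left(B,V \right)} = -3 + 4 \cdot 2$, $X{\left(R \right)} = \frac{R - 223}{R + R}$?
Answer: $\frac{1949874}{312109} \approx 6.2474$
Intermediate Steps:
$X{\left(R \right)} = \frac{-223 + R}{2 R}$
$o{\left(B,V \right)} = \frac{5}{6}$ ($o{\left(B,V \right)} = \frac{-3 + 4 \cdot 2}{6} = \frac{-3 + 8}{6} = \frac{1}{6} \cdot 5 = \frac{5}{6}$)
$\frac{X{\left(O{\left(7 \right)} \right)} - 46442}{o{\left(222,32 \right)} - 7432} = \frac{\frac{-223 - 7}{2 \left(-7\right)} - 46442}{\frac{5}{6} - 7432} = \frac{\frac{1}{2} \left(- \frac{1}{7}\right) \left(-230\right) - 46442}{- \frac{44587}{6}} = \left(\frac{115}{7} - 46442\right) \left(- \frac{6}{44587}\right) = \left(- \frac{324979}{7}\right) \left(- \frac{6}{44587}\right) = \frac{1949874}{312109}$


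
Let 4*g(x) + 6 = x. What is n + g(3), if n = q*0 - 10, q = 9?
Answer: -43/4 ≈ -10.750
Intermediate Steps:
g(x) = -3/2 + x/4
n = -10 (n = 9*0 - 10 = 0 - 10 = -10)
n + g(3) = -10 + (-3/2 + (¼)*3) = -10 + (-3/2 + ¾) = -10 - ¾ = -43/4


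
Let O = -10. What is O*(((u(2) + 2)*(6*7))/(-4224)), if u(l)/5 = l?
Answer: 105/88 ≈ 1.1932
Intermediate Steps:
u(l) = 5*l
O*(((u(2) + 2)*(6*7))/(-4224)) = -10*(5*2 + 2)*(6*7)/(-4224) = -10*(10 + 2)*42*(-1)/4224 = -10*12*42*(-1)/4224 = -5040*(-1)/4224 = -10*(-21/176) = 105/88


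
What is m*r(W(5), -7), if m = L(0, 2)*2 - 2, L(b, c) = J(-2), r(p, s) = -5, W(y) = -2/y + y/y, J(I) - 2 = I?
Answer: 10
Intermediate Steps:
J(I) = 2 + I
W(y) = 1 - 2/y (W(y) = -2/y + 1 = 1 - 2/y)
L(b, c) = 0 (L(b, c) = 2 - 2 = 0)
m = -2 (m = 0*2 - 2 = 0 - 2 = -2)
m*r(W(5), -7) = -2*(-5) = 10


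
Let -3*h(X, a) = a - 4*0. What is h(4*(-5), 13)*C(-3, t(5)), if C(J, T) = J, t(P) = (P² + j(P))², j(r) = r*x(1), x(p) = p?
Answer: 13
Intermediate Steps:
j(r) = r (j(r) = r*1 = r)
t(P) = (P + P²)² (t(P) = (P² + P)² = (P + P²)²)
h(X, a) = -a/3 (h(X, a) = -(a - 4*0)/3 = -(a + 0)/3 = -a/3)
h(4*(-5), 13)*C(-3, t(5)) = -⅓*13*(-3) = -13/3*(-3) = 13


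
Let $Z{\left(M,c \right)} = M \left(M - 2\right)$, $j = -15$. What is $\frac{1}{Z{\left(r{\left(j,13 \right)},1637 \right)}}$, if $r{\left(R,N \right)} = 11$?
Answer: $\frac{1}{99} \approx 0.010101$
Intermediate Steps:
$Z{\left(M,c \right)} = M \left(-2 + M\right)$
$\frac{1}{Z{\left(r{\left(j,13 \right)},1637 \right)}} = \frac{1}{11 \left(-2 + 11\right)} = \frac{1}{11 \cdot 9} = \frac{1}{99}$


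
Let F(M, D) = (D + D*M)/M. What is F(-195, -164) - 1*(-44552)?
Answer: 8655824/195 ≈ 44389.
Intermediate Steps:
F(M, D) = (D + D*M)/M
F(-195, -164) - 1*(-44552) = (-164 - 164/(-195)) - 1*(-44552) = (-164 - 164*(-1/195)) + 44552 = (-164 + 164/195) + 44552 = -31816/195 + 44552 = 8655824/195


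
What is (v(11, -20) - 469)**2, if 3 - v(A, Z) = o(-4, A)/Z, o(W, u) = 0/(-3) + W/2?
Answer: 21724921/100 ≈ 2.1725e+5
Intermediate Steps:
o(W, u) = W/2 (o(W, u) = 0*(-1/3) + W*(1/2) = 0 + W/2 = W/2)
v(A, Z) = 3 + 2/Z (v(A, Z) = 3 - (1/2)*(-4)/Z = 3 - (-2)/Z = 3 + 2/Z)
(v(11, -20) - 469)**2 = ((3 + 2/(-20)) - 469)**2 = ((3 + 2*(-1/20)) - 469)**2 = ((3 - 1/10) - 469)**2 = (29/10 - 469)**2 = (-4661/10)**2 = 21724921/100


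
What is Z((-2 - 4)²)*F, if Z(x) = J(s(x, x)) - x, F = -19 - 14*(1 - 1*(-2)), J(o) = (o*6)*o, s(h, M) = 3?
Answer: -1098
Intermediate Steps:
J(o) = 6*o² (J(o) = (6*o)*o = 6*o²)
F = -61 (F = -19 - 14*(1 + 2) = -19 - 14*3 = -19 - 42 = -61)
Z(x) = 54 - x (Z(x) = 6*3² - x = 6*9 - x = 54 - x)
Z((-2 - 4)²)*F = (54 - (-2 - 4)²)*(-61) = (54 - 1*(-6)²)*(-61) = (54 - 1*36)*(-61) = (54 - 36)*(-61) = 18*(-61) = -1098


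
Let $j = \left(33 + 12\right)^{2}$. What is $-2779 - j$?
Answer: $-4804$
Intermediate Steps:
$j = 2025$ ($j = 45^{2} = 2025$)
$-2779 - j = -2779 - 2025 = -4804$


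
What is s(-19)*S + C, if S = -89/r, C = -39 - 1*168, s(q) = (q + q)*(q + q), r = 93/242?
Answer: -31120123/93 ≈ -3.3463e+5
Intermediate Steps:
r = 93/242 (r = 93*(1/242) = 93/242 ≈ 0.38430)
s(q) = 4*q² (s(q) = (2*q)*(2*q) = 4*q²)
C = -207 (C = -39 - 168 = -207)
S = -21538/93 (S = -89/93/242 = -89*242/93 = -21538/93 ≈ -231.59)
s(-19)*S + C = (4*(-19)²)*(-21538/93) - 207 = (4*361)*(-21538/93) - 207 = 1444*(-21538/93) - 207 = -31100872/93 - 207 = -31120123/93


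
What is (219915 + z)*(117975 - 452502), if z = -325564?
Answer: 35342443023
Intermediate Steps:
(219915 + z)*(117975 - 452502) = (219915 - 325564)*(117975 - 452502) = -105649*(-334527) = 35342443023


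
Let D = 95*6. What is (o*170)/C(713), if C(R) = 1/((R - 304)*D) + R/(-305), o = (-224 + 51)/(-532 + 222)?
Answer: -41823755130/1030572587 ≈ -40.583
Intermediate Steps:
D = 570
o = 173/310 (o = -173/(-310) = -173*(-1/310) = 173/310 ≈ 0.55806)
C(R) = -R/305 + 1/(570*(-304 + R)) (C(R) = 1/((R - 304)*570) + R/(-305) = (1/570)/(-304 + R) + R*(-1/305) = 1/(570*(-304 + R)) - R/305 = -R/305 + 1/(570*(-304 + R)))
(o*170)/C(713) = ((173/310)*170)/(((61 - 114*713**2 + 34656*713)/(34770*(-304 + 713)))) = 2941/(31*(((1/34770)*(61 - 114*508369 + 24709728)/409))) = 2941/(31*(((1/34770)*(1/409)*(61 - 57954066 + 24709728)))) = 2941/(31*(((1/34770)*(1/409)*(-33244277)))) = 2941/(31*(-33244277/14220930)) = (2941/31)*(-14220930/33244277) = -41823755130/1030572587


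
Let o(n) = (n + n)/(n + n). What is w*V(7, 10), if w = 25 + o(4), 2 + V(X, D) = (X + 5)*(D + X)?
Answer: 5252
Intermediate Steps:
o(n) = 1 (o(n) = (2*n)/((2*n)) = (2*n)*(1/(2*n)) = 1)
V(X, D) = -2 + (5 + X)*(D + X) (V(X, D) = -2 + (X + 5)*(D + X) = -2 + (5 + X)*(D + X))
w = 26 (w = 25 + 1 = 26)
w*V(7, 10) = 26*(-2 + 7**2 + 5*10 + 5*7 + 10*7) = 26*(-2 + 49 + 50 + 35 + 70) = 26*202 = 5252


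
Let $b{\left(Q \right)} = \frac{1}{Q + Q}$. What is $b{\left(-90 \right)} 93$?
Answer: $- \frac{31}{60} \approx -0.51667$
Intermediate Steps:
$b{\left(Q \right)} = \frac{1}{2 Q}$
$b{\left(-90 \right)} 93 = \frac{1}{2 \left(-90\right)} 93 = \frac{1}{2} \left(- \frac{1}{90}\right) 93 = \left(- \frac{1}{180}\right) 93 = - \frac{31}{60}$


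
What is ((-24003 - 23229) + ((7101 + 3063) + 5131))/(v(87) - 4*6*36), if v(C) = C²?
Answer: -31937/6705 ≈ -4.7632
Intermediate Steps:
((-24003 - 23229) + ((7101 + 3063) + 5131))/(v(87) - 4*6*36) = ((-24003 - 23229) + ((7101 + 3063) + 5131))/(87² - 4*6*36) = (-47232 + (10164 + 5131))/(7569 - 24*36) = (-47232 + 15295)/(7569 - 864) = -31937/6705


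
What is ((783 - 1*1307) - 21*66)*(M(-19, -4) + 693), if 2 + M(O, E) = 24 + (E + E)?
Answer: -1350370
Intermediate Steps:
M(O, E) = 22 + 2*E (M(O, E) = -2 + (24 + (E + E)) = -2 + (24 + 2*E) = 22 + 2*E)
((783 - 1*1307) - 21*66)*(M(-19, -4) + 693) = ((783 - 1*1307) - 21*66)*((22 + 2*(-4)) + 693) = ((783 - 1307) - 1386)*((22 - 8) + 693) = (-524 - 1386)*(14 + 693) = -1910*707 = -1350370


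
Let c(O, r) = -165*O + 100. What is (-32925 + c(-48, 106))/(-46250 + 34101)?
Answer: 24905/12149 ≈ 2.0500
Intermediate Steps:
c(O, r) = 100 - 165*O
(-32925 + c(-48, 106))/(-46250 + 34101) = (-32925 + (100 - 165*(-48)))/(-46250 + 34101) = (-32925 + (100 + 7920))/(-12149) = (-32925 + 8020)*(-1/12149) = -24905*(-1/12149) = 24905/12149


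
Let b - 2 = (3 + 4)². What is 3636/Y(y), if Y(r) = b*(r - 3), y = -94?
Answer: -1212/1649 ≈ -0.73499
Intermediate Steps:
b = 51 (b = 2 + (3 + 4)² = 2 + 7² = 2 + 49 = 51)
Y(r) = -153 + 51*r (Y(r) = 51*(r - 3) = 51*(-3 + r) = -153 + 51*r)
3636/Y(y) = 3636/(-153 + 51*(-94)) = 3636/(-153 - 4794) = 3636/(-4947) = 3636*(-1/4947) = -1212/1649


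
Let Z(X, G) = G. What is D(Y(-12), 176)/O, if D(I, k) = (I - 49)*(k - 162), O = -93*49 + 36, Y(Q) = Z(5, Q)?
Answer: 854/4521 ≈ 0.18890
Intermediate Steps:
Y(Q) = Q
O = -4521 (O = -4557 + 36 = -4521)
D(I, k) = (-162 + k)*(-49 + I) (D(I, k) = (-49 + I)*(-162 + k) = (-162 + k)*(-49 + I))
D(Y(-12), 176)/O = (7938 - 162*(-12) - 49*176 - 12*176)/(-4521) = (7938 + 1944 - 8624 - 2112)*(-1/4521) = -854*(-1/4521) = 854/4521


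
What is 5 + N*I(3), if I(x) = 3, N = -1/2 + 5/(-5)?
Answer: ½ ≈ 0.50000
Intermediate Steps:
N = -3/2 (N = -1*½ + 5*(-⅕) = -½ - 1 = -3/2 ≈ -1.5000)
5 + N*I(3) = 5 - 3/2*3 = 5 - 9/2 = ½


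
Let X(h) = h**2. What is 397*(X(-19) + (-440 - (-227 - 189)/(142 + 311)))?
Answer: -14042287/453 ≈ -30998.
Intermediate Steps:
397*(X(-19) + (-440 - (-227 - 189)/(142 + 311))) = 397*((-19)**2 + (-440 - (-227 - 189)/(142 + 311))) = 397*(361 + (-440 - (-416)/453)) = 397*(361 + (-440 - 1*(-416/453))) = 397*(361 + (-440 + 416/453)) = 397*(361 - 198904/453) = 397*(-35371/453) = -14042287/453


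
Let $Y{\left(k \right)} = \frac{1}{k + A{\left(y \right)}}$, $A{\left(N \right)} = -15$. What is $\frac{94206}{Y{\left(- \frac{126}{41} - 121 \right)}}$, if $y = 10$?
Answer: $- \frac{537162612}{41} \approx -1.3102 \cdot 10^{7}$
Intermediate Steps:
$Y{\left(k \right)} = \frac{1}{-15 + k}$ ($Y{\left(k \right)} = \frac{1}{k - 15} = \frac{1}{-15 + k}$)
$\frac{94206}{Y{\left(- \frac{126}{41} - 121 \right)}} = \frac{94206}{\frac{1}{-15 - \left(121 + \frac{126}{41}\right)}} = \frac{94206}{\frac{1}{-15 - \frac{5087}{41}}} = \frac{94206}{\frac{1}{- \frac{5702}{41}}} = \frac{94206}{- \frac{41}{5702}} = 94206 \left(- \frac{5702}{41}\right) = - \frac{537162612}{41}$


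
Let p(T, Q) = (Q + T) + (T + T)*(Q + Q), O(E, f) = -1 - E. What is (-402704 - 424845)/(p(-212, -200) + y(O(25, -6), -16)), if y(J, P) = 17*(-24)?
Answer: -827549/168780 ≈ -4.9031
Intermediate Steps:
y(J, P) = -408
p(T, Q) = Q + T + 4*Q*T (p(T, Q) = (Q + T) + (2*T)*(2*Q) = (Q + T) + 4*Q*T = Q + T + 4*Q*T)
(-402704 - 424845)/(p(-212, -200) + y(O(25, -6), -16)) = (-402704 - 424845)/((-200 - 212 + 4*(-200)*(-212)) - 408) = -827549/((-200 - 212 + 169600) - 408) = -827549/(169188 - 408) = -827549/168780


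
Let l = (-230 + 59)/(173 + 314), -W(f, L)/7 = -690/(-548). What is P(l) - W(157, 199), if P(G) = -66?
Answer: -15669/274 ≈ -57.186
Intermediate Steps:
W(f, L) = -2415/274 (W(f, L) = -(-4830)/(-548) = -(-4830)*(-1)/548 = -7*345/274 = -2415/274)
l = -171/487 ≈ -0.35113
P(l) - W(157, 199) = -66 - 1*(-2415/274) = -66 + 2415/274 = -15669/274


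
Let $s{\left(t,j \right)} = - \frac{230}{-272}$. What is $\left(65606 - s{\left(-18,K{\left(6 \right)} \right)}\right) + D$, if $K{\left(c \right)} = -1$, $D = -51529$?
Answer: $\frac{1914357}{136} \approx 14076.0$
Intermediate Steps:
$s{\left(t,j \right)} = \frac{115}{136}$ ($s{\left(t,j \right)} = \left(-230\right) \left(- \frac{1}{272}\right) = \frac{115}{136}$)
$\left(65606 - s{\left(-18,K{\left(6 \right)} \right)}\right) + D = \left(65606 - \frac{115}{136}\right) - 51529 = \frac{8922301}{136} - 51529 = \frac{1914357}{136}$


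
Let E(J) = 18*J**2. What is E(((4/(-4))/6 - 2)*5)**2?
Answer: 17850625/4 ≈ 4.4627e+6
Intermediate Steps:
E(((4/(-4))/6 - 2)*5)**2 = (18*(((4/(-4))/6 - 2)*5)**2)**2 = (18*(((4*(-1/4))*(1/6) - 2)*5)**2)**2 = (18*((-1*1/6 - 2)*5)**2)**2 = (18*((-1/6 - 2)*5)**2)**2 = (18*(-13/6*5)**2)**2 = (18*(-65/6)**2)**2 = (18*(4225/36))**2 = (4225/2)**2 = 17850625/4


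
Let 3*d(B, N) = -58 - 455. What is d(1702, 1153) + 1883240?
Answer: 1883069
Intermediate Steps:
d(B, N) = -171 (d(B, N) = (-58 - 455)/3 = (1/3)*(-513) = -171)
d(1702, 1153) + 1883240 = -171 + 1883240 = 1883069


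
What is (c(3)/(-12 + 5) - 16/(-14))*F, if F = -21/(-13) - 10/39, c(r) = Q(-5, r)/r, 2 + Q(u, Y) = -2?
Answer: 212/117 ≈ 1.8120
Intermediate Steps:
Q(u, Y) = -4 (Q(u, Y) = -2 - 2 = -4)
c(r) = -4/r
F = 53/39 (F = -21*(-1/13) - 10*1/39 = 21/13 - 10/39 = 53/39 ≈ 1.3590)
(c(3)/(-12 + 5) - 16/(-14))*F = ((-4/3)/(-12 + 5) - 16/(-14))*(53/39) = (-4*⅓/(-7) - 16*(-1/14))*(53/39) = (-4/3*(-⅐) + 8/7)*(53/39) = (4/21 + 8/7)*(53/39) = (4/3)*(53/39) = 212/117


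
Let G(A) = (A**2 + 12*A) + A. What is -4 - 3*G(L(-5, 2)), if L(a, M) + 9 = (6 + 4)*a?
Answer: -8146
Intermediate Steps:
L(a, M) = -9 + 10*a (L(a, M) = -9 + (6 + 4)*a = -9 + 10*a)
G(A) = A**2 + 13*A
-4 - 3*G(L(-5, 2)) = -4 - 3*(-9 + 10*(-5))*(13 + (-9 + 10*(-5))) = -4 - 3*(-9 - 50)*(13 + (-9 - 50)) = -4 - (-177)*(13 - 59) = -4 - (-177)*(-46) = -4 - 3*2714 = -4 - 8142 = -8146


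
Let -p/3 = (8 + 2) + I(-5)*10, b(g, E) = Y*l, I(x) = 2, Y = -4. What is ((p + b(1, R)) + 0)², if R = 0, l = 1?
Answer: 8836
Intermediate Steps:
b(g, E) = -4 (b(g, E) = -4*1 = -4)
p = -90 (p = -3*((8 + 2) + 2*10) = -3*(10 + 20) = -3*30 = -90)
((p + b(1, R)) + 0)² = ((-90 - 4) + 0)² = (-94 + 0)² = (-94)² = 8836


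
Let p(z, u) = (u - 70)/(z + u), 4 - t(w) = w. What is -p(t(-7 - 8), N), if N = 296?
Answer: -226/315 ≈ -0.71746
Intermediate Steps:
t(w) = 4 - w
p(z, u) = (-70 + u)/(u + z)
-p(t(-7 - 8), N) = -(-70 + 296)/(296 + (4 - (-7 - 8))) = -226/(296 + (4 - 1*(-15))) = -226/(296 + (4 + 15)) = -226/(296 + 19) = -226/315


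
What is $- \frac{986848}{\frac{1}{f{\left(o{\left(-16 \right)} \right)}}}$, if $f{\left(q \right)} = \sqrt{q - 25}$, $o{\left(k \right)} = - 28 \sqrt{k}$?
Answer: $- 986848 \sqrt{-25 - 112 i} \approx -6.611 \cdot 10^{6} + 8.2494 \cdot 10^{6} i$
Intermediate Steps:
$f{\left(q \right)} = \sqrt{-25 + q}$
$- \frac{986848}{\frac{1}{f{\left(o{\left(-16 \right)} \right)}}} = - \frac{986848}{\frac{1}{\sqrt{-25 - 28 \sqrt{-16}}}} = - \frac{986848}{\frac{1}{\sqrt{-25 - 28 \cdot 4 i}}} = - \frac{986848}{\frac{1}{\sqrt{-25 - 112 i}}} = - 986848 \sqrt{-25 - 112 i}$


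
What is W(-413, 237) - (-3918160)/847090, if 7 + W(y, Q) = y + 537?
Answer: 10302769/84709 ≈ 121.63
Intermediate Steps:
W(y, Q) = 530 + y (W(y, Q) = -7 + (y + 537) = -7 + (537 + y) = 530 + y)
W(-413, 237) - (-3918160)/847090 = (530 - 413) - (-3918160)/847090 = 117 - (-3918160)/847090 = 117 - 1*(-391816/84709) = 117 + 391816/84709 = 10302769/84709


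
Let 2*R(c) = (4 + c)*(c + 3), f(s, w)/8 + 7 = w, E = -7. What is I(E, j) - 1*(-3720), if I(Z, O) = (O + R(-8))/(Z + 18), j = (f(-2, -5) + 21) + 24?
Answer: 40879/11 ≈ 3716.3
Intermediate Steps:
f(s, w) = -56 + 8*w
j = -51 (j = ((-56 + 8*(-5)) + 21) + 24 = ((-56 - 40) + 21) + 24 = (-96 + 21) + 24 = -75 + 24 = -51)
R(c) = (3 + c)*(4 + c)/2 (R(c) = ((4 + c)*(c + 3))/2 = ((4 + c)*(3 + c))/2 = ((3 + c)*(4 + c))/2 = (3 + c)*(4 + c)/2)
I(Z, O) = (10 + O)/(18 + Z) (I(Z, O) = (O + (6 + (½)*(-8)² + (7/2)*(-8)))/(Z + 18) = (O + (6 + (½)*64 - 28))/(18 + Z) = (O + (6 + 32 - 28))/(18 + Z) = (O + 10)/(18 + Z) = (10 + O)/(18 + Z))
I(E, j) - 1*(-3720) = (10 - 51)/(18 - 7) - 1*(-3720) = -41/11 + 3720 = 40879/11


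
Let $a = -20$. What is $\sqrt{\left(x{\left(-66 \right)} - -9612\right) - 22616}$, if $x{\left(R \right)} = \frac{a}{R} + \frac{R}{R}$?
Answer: $\frac{i \sqrt{14159937}}{33} \approx 114.03 i$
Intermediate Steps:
$x{\left(R \right)} = 1 - \frac{20}{R}$ ($x{\left(R \right)} = - \frac{20}{R} + \frac{R}{R} = - \frac{20}{R} + 1 = 1 - \frac{20}{R}$)
$\sqrt{\left(x{\left(-66 \right)} - -9612\right) - 22616} = \sqrt{\left(\frac{-20 - 66}{-66} - -9612\right) - 22616} = \sqrt{\left(\left(- \frac{1}{66}\right) \left(-86\right) + 9612\right) - 22616} = \sqrt{\left(\frac{43}{33} + 9612\right) - 22616} = \sqrt{\frac{317239}{33} - 22616} = \sqrt{- \frac{429089}{33}} = \frac{i \sqrt{14159937}}{33}$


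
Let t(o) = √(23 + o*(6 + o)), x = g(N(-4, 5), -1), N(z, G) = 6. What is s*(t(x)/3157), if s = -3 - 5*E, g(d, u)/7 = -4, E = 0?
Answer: -9*√71/3157 ≈ -0.024021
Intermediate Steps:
g(d, u) = -28 (g(d, u) = 7*(-4) = -28)
x = -28
s = -3 (s = -3 - 5*0 = -3 + 0 = -3)
s*(t(x)/3157) = -3*√(23 + (-28)² + 6*(-28))/3157 = -3*√(23 + 784 - 168)/3157 = -3*√639/3157 = -3*3*√71/3157 = -9*√71/3157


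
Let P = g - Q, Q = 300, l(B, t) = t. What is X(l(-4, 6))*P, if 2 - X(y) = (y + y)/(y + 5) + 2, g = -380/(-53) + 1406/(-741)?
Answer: 221528/689 ≈ 321.52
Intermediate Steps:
g = 10898/2067 (g = -380*(-1/53) + 1406*(-1/741) = 380/53 - 74/39 = 10898/2067 ≈ 5.2724)
P = -609202/2067 (P = 10898/2067 - 1*300 = 10898/2067 - 300 = -609202/2067 ≈ -294.73)
X(y) = -2*y/(5 + y) (X(y) = 2 - ((y + y)/(y + 5) + 2) = 2 - ((2*y)/(5 + y) + 2) = 2 - (2*y/(5 + y) + 2) = 2 - (2 + 2*y/(5 + y)) = 2 + (-2 - 2*y/(5 + y)) = -2*y/(5 + y))
X(l(-4, 6))*P = -2*6/(5 + 6)*(-609202/2067) = -2*6/11*(-609202/2067) = -2*6*1/11*(-609202/2067) = -12/11*(-609202/2067) = 221528/689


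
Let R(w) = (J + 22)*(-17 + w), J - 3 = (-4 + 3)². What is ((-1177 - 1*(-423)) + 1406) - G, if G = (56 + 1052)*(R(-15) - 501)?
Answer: 1477616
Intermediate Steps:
J = 4 (J = 3 + (-4 + 3)² = 3 + (-1)² = 3 + 1 = 4)
R(w) = -442 + 26*w (R(w) = (4 + 22)*(-17 + w) = 26*(-17 + w) = -442 + 26*w)
G = -1476964 (G = (56 + 1052)*((-442 + 26*(-15)) - 501) = 1108*((-442 - 390) - 501) = 1108*(-832 - 501) = 1108*(-1333) = -1476964)
((-1177 - 1*(-423)) + 1406) - G = ((-1177 - 1*(-423)) + 1406) - 1*(-1476964) = ((-1177 + 423) + 1406) + 1476964 = (-754 + 1406) + 1476964 = 652 + 1476964 = 1477616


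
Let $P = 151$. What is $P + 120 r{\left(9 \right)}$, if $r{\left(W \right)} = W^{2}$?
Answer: $9871$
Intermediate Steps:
$P + 120 r{\left(9 \right)} = 151 + 120 \cdot 9^{2} = 151 + 120 \cdot 81 = 151 + 9720 = 9871$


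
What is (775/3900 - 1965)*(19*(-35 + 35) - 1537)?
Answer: 471104333/156 ≈ 3.0199e+6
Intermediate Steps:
(775/3900 - 1965)*(19*(-35 + 35) - 1537) = (775*(1/3900) - 1965)*(19*0 - 1537) = (31/156 - 1965)*(0 - 1537) = -306509/156*(-1537) = 471104333/156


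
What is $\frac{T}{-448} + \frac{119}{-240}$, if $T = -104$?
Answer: $- \frac{443}{1680} \approx -0.26369$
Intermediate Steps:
$\frac{T}{-448} + \frac{119}{-240} = - \frac{104}{-448} + \frac{119}{-240} = \left(-104\right) \left(- \frac{1}{448}\right) + 119 \left(- \frac{1}{240}\right) = \frac{13}{56} - \frac{119}{240} = - \frac{443}{1680}$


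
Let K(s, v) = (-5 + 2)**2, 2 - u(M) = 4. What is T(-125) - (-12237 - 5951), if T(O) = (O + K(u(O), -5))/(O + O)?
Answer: 2273558/125 ≈ 18188.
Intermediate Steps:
u(M) = -2 (u(M) = 2 - 1*4 = 2 - 4 = -2)
K(s, v) = 9 (K(s, v) = (-3)**2 = 9)
T(O) = (9 + O)/(2*O) (T(O) = (O + 9)/(O + O) = (9 + O)/((2*O)) = (9 + O)*(1/(2*O)) = (9 + O)/(2*O))
T(-125) - (-12237 - 5951) = (1/2)*(9 - 125)/(-125) - (-12237 - 5951) = (1/2)*(-1/125)*(-116) - 1*(-18188) = 58/125 + 18188 = 2273558/125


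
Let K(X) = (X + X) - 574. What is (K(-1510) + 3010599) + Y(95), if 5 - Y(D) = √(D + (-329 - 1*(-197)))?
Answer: 3007010 - I*√37 ≈ 3.007e+6 - 6.0828*I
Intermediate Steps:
Y(D) = 5 - √(-132 + D) (Y(D) = 5 - √(D + (-329 - 1*(-197))) = 5 - √(D + (-329 + 197)) = 5 - √(D - 132) = 5 - √(-132 + D))
K(X) = -574 + 2*X (K(X) = 2*X - 574 = -574 + 2*X)
(K(-1510) + 3010599) + Y(95) = ((-574 + 2*(-1510)) + 3010599) + (5 - √(-132 + 95)) = ((-574 - 3020) + 3010599) + (5 - √(-37)) = (-3594 + 3010599) + (5 - I*√37) = 3007005 + (5 - I*√37) = 3007010 - I*√37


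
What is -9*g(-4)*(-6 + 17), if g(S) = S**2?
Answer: -1584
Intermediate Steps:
-9*g(-4)*(-6 + 17) = -9*(-4)**2*(-6 + 17) = -144*11 = -9*176 = -1584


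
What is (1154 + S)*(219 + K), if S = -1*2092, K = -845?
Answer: 587188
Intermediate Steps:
S = -2092
(1154 + S)*(219 + K) = (1154 - 2092)*(219 - 845) = -938*(-626) = 587188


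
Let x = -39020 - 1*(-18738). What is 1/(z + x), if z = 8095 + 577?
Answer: -1/11610 ≈ -8.6133e-5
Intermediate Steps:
x = -20282 (x = -39020 + 18738 = -20282)
z = 8672
1/(z + x) = 1/(8672 - 20282) = 1/(-11610) = -1/11610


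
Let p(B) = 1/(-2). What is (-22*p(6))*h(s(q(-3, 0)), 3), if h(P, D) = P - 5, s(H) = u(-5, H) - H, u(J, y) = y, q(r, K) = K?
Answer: -55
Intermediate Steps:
p(B) = -½
s(H) = 0 (s(H) = H - H = 0)
h(P, D) = -5 + P
(-22*p(6))*h(s(q(-3, 0)), 3) = (-22*(-½))*(-5 + 0) = 11*(-5) = -55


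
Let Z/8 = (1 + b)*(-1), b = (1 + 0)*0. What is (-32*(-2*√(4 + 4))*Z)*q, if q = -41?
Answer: 41984*√2 ≈ 59374.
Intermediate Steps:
b = 0 (b = 1*0 = 0)
Z = -8 (Z = 8*((1 + 0)*(-1)) = 8*(1*(-1)) = 8*(-1) = -8)
(-32*(-2*√(4 + 4))*Z)*q = -32*(-2*√(4 + 4))*(-8)*(-41) = -32*(-4*√2)*(-8)*(-41) = -1024*√2*(-41) = 41984*√2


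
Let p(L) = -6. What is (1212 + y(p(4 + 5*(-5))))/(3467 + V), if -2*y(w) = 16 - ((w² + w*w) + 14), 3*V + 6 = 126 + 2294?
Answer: 3741/12815 ≈ 0.29192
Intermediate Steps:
V = 2414/3 (V = -2 + (126 + 2294)/3 = -2 + (⅓)*2420 = -2 + 2420/3 = 2414/3 ≈ 804.67)
y(w) = -1 + w² (y(w) = -(16 - ((w² + w*w) + 14))/2 = -(16 - ((w² + w²) + 14))/2 = -(16 - (2*w² + 14))/2 = -(16 - (14 + 2*w²))/2 = -(16 + (-14 - 2*w²))/2 = -(2 - 2*w²)/2 = -1 + w²)
(1212 + y(p(4 + 5*(-5))))/(3467 + V) = (1212 + (-1 + (-6)²))/(3467 + 2414/3) = (1212 + (-1 + 36))/(12815/3) = (1212 + 35)*(3/12815) = 1247*(3/12815) = 3741/12815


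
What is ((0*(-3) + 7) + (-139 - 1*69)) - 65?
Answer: -266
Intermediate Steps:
((0*(-3) + 7) + (-139 - 1*69)) - 65 = ((0 + 7) + (-139 - 69)) - 65 = (7 - 208) - 65 = -201 - 65 = -266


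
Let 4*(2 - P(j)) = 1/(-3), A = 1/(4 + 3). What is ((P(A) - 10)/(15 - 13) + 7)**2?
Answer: 5329/576 ≈ 9.2517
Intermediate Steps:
A = 1/7 ≈ 0.14286
P(j) = 25/12 (P(j) = 2 - 1/4/(-3) = 2 - 1/4*(-1/3) = 2 + 1/12 = 25/12)
((P(A) - 10)/(15 - 13) + 7)**2 = ((25/12 - 10)/(15 - 13) + 7)**2 = (-95/12/2 + 7)**2 = (-95/12*1/2 + 7)**2 = (-95/24 + 7)**2 = (73/24)**2 = 5329/576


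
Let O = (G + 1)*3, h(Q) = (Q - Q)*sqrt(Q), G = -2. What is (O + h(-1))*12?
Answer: -36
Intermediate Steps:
h(Q) = 0 (h(Q) = 0*sqrt(Q) = 0)
O = -3 (O = (-2 + 1)*3 = -1*3 = -3)
(O + h(-1))*12 = (-3 + 0)*12 = -3*12 = -36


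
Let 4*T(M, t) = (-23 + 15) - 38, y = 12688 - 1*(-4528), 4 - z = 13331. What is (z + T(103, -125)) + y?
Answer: 7755/2 ≈ 3877.5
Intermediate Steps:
z = -13327 (z = 4 - 1*13331 = 4 - 13331 = -13327)
y = 17216 (y = 12688 + 4528 = 17216)
T(M, t) = -23/2 (T(M, t) = ((-23 + 15) - 38)/4 = (-8 - 38)/4 = (1/4)*(-46) = -23/2)
(z + T(103, -125)) + y = (-13327 - 23/2) + 17216 = -26677/2 + 17216 = 7755/2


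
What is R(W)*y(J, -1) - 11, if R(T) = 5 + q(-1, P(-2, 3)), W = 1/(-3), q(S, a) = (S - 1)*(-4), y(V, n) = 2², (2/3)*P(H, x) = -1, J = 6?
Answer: 41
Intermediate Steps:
P(H, x) = -3/2 (P(H, x) = (3/2)*(-1) = -3/2)
y(V, n) = 4
q(S, a) = 4 - 4*S (q(S, a) = (-1 + S)*(-4) = 4 - 4*S)
W = -⅓ ≈ -0.33333
R(T) = 13 (R(T) = 5 + (4 - 4*(-1)) = 5 + (4 + 4) = 5 + 8 = 13)
R(W)*y(J, -1) - 11 = 13*4 - 11 = 52 - 11 = 41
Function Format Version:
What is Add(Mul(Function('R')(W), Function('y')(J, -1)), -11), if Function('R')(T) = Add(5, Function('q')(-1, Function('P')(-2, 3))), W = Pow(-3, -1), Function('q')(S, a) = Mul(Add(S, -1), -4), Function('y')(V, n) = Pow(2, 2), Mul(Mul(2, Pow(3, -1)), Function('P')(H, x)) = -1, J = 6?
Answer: 41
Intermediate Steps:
Function('P')(H, x) = Rational(-3, 2) (Function('P')(H, x) = Mul(Rational(3, 2), -1) = Rational(-3, 2))
Function('y')(V, n) = 4
Function('q')(S, a) = Add(4, Mul(-4, S)) (Function('q')(S, a) = Mul(Add(-1, S), -4) = Add(4, Mul(-4, S)))
W = Rational(-1, 3) ≈ -0.33333
Function('R')(T) = 13 (Function('R')(T) = Add(5, Add(4, Mul(-4, -1))) = Add(5, Add(4, 4)) = Add(5, 8) = 13)
Add(Mul(Function('R')(W), Function('y')(J, -1)), -11) = Add(Mul(13, 4), -11) = Add(52, -11) = 41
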